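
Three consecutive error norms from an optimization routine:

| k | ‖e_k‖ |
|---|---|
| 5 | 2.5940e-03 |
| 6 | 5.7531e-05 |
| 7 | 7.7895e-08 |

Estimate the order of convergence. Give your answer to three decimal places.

1.734

p ≈ ln(‖e_7‖/‖e_6‖) / ln(‖e_6‖/‖e_5‖)
  = ln(7.7895e-08/5.7531e-05) / ln(5.7531e-05/2.5940e-03)
  = ln(0.00135397) / ln(0.0221785)
  = -6.604714 / -3.808632 ≈ 1.734143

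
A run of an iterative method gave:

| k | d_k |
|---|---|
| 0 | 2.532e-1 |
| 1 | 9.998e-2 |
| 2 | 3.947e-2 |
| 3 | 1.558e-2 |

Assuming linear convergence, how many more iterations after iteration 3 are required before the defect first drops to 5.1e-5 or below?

Rate ρ ≈ d_3/d_2 = 1.558e-2/3.947e-2 = 0.3947.
After j more steps, d_{3+j} ≈ 1.558e-2·ρ^j; need ρ^j ≤ 5.1e-5/1.558e-2 = 0.00327343.
j ≥ ln(0.00327343)/ln(0.3947) = -5.7219/-0.92963 = 6.155.
So 7 more iterations are needed.

7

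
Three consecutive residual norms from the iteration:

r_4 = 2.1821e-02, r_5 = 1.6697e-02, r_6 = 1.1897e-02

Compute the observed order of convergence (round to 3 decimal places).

1.266

p ≈ ln(r_6/r_5) / ln(r_5/r_4)
  = ln(1.1897e-02/1.6697e-02) / ln(1.6697e-02/2.1821e-02)
  = ln(0.712523) / ln(0.76518)
  = -0.338943 / -0.267644 ≈ 1.266395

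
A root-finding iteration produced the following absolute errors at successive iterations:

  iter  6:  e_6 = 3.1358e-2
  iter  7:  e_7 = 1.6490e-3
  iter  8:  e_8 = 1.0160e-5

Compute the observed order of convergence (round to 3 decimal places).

1.728

p ≈ ln(e_8/e_7) / ln(e_7/e_6)
  = ln(1.0160e-5/1.6490e-3) / ln(1.6490e-3/3.1358e-2)
  = ln(0.00616131) / ln(0.0525863)
  = -5.089466 / -2.945300 ≈ 1.727996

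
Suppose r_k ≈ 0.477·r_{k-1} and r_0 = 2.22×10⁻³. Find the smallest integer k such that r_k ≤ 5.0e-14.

After k steps, r_k ≈ 2.22×10⁻³·0.477^k.
Need 0.477^k ≤ 5.0e-14/2.22×10⁻³ = 2.25225e-11.
k ≥ ln(2.25225e-11)/ln(0.477) = -24.5165/-0.74024 = 33.120.
Smallest integer k = 34.

34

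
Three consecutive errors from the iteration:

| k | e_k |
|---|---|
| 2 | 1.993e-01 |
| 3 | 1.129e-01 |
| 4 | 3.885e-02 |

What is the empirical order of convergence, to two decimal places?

1.88

p ≈ ln(e_4/e_3) / ln(e_3/e_2)
  = ln(3.885e-02/1.129e-01) / ln(1.129e-01/1.993e-01)
  = ln(0.34411) / ln(0.566483)
  = -1.06679 / -0.56831 ≈ 1.87713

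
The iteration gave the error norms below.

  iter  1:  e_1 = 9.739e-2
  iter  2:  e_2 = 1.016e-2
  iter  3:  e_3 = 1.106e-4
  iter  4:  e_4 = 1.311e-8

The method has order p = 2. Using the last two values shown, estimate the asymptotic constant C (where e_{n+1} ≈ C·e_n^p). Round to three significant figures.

C ≈ e_4 / e_3^2
  = 1.311e-8 / (1.106e-4)^2
  = 1.311e-8 / 1.22324e-08 ≈ 1.0717

1.07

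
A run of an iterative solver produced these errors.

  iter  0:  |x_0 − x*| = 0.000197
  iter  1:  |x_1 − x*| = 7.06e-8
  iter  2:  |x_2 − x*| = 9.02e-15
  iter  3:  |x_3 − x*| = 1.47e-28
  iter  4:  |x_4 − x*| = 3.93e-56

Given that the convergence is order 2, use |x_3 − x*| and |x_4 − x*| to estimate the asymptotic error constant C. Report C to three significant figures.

1.82

C ≈ |x_4 − x*| / |x_3 − x*|^2
  = 3.93e-56 / (1.47e-28)^2
  = 3.93e-56 / 2.1609e-56 ≈ 1.8187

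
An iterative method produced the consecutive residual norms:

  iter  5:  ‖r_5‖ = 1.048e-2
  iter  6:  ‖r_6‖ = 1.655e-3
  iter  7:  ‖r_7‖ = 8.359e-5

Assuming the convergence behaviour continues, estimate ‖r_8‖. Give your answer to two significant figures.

First estimate the order: p ≈ ln(‖r_7‖/‖r_6‖) / ln(‖r_6‖/‖r_5‖) = ln(8.359e-5/1.655e-3)/ln(1.655e-3/1.048e-2) = ln(0.0505076)/ln(0.15792) ≈ 1.6176.
Then ‖r_8‖ ≈ ‖r_7‖·(‖r_7‖/‖r_6‖)^p = 8.359e-5·(0.0505076)^1.6176 = 8.359e-5·0.00799006 ≈ 6.679e-07.

6.7e-7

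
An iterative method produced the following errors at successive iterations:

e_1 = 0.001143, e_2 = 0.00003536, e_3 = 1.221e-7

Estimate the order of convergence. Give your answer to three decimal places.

1.631

p ≈ ln(e_3/e_2) / ln(e_2/e_1)
  = ln(1.221e-7/0.00003536) / ln(0.00003536/0.001143)
  = ln(0.00345305) / ln(0.0309361)
  = -5.668497 / -3.475831 ≈ 1.630832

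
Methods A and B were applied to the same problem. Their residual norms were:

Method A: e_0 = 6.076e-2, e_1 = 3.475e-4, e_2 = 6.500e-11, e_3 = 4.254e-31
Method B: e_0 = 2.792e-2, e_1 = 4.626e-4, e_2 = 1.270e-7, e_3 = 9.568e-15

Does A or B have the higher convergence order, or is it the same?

A

Method A: p ≈ ln(4.254e-31/6.500e-11)/ln(6.500e-11/3.475e-4) ≈ 3.00.
Method B: p ≈ ln(9.568e-15/1.270e-7)/ln(1.270e-7/4.626e-4) ≈ 2.00.
Method A has the higher order (≈3.0 vs ≈2.0).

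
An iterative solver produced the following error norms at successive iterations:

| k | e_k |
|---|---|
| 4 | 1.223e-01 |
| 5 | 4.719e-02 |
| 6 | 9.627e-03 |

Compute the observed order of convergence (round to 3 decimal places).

1.669

p ≈ ln(e_6/e_5) / ln(e_5/e_4)
  = ln(9.627e-03/4.719e-02) / ln(4.719e-02/1.223e-01)
  = ln(0.204005) / ln(0.385854)
  = -1.589611 / -0.952296 ≈ 1.669240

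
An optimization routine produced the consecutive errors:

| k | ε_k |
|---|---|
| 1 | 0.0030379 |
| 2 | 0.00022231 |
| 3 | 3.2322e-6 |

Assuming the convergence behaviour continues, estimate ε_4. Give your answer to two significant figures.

3.4e-9

First estimate the order: p ≈ ln(ε_3/ε_2) / ln(ε_2/ε_1) = ln(3.2322e-6/0.00022231)/ln(0.00022231/0.0030379) = ln(0.0145392)/ln(0.0731788) ≈ 1.6180.
Then ε_4 ≈ ε_3·(ε_3/ε_2)^p = 3.2322e-6·(0.0145392)^1.6180 = 3.2322e-6·0.00106412 ≈ 3.439e-09.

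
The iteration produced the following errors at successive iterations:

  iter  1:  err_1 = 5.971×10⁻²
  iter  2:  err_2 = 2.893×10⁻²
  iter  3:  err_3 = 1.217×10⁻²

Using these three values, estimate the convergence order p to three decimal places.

p ≈ ln(err_3/err_2) / ln(err_2/err_1)
  = ln(1.217×10⁻²/2.893×10⁻²) / ln(2.893×10⁻²/5.971×10⁻²)
  = ln(0.420671) / ln(0.484508)
  = -0.865904 / -0.724621 ≈ 1.194975

1.195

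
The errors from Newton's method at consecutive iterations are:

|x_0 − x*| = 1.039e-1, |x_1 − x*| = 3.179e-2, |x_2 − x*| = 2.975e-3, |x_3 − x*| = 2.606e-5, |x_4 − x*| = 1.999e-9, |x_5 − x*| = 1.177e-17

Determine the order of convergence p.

2

Consecutive ratios: |x_5 − x*|/|x_4 − x*| = 1.177e-17/1.999e-9 = 5.88794e-09, |x_4 − x*|/|x_3 − x*| = 1.999e-9/2.606e-5 = 7.67076e-05.
p ≈ ln(5.88794e-09)/ln(7.67076e-05) = -18.9504/-9.4755 ≈ 2.00.
So the convergence is quadratic (order 2).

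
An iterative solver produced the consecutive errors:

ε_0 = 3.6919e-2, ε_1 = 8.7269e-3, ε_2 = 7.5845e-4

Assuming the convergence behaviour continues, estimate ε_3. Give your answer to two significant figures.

1.2e-5

First estimate the order: p ≈ ln(ε_2/ε_1) / ln(ε_1/ε_0) = ln(7.5845e-4/8.7269e-3)/ln(8.7269e-3/3.6919e-2) = ln(0.0869094)/ln(0.23638) ≈ 1.6937.
Then ε_3 ≈ ε_2·(ε_2/ε_1)^p = 7.5845e-4·(0.0869094)^1.6937 = 7.5845e-4·0.0159624 ≈ 1.211e-05.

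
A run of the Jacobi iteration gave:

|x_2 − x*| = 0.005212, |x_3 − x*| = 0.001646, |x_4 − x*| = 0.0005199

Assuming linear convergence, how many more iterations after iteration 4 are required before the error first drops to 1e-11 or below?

16

Rate ρ ≈ |x_4 − x*|/|x_3 − x*| = 0.0005199/0.001646 = 0.3159.
After j more steps, |x_{4+j} − x*| ≈ 0.0005199·ρ^j; need ρ^j ≤ 1e-11/0.0005199 = 1.92345e-08.
j ≥ ln(1.92345e-08)/ln(0.3159) = -17.7666/-1.15233 = 15.418.
So 16 more iterations are needed.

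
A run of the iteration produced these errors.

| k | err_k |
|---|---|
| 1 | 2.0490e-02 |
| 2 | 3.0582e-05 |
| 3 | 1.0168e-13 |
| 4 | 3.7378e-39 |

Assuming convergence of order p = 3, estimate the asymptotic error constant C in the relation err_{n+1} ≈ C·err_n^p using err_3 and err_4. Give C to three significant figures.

C ≈ err_4 / err_3^3
  = 3.7378e-39 / (1.0168e-13)^3
  = 3.7378e-39 / 1.05125e-39 ≈ 3.5556

3.56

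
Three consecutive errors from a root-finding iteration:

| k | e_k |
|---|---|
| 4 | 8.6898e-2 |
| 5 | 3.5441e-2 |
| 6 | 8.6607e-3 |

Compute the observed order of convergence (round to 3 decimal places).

1.571

p ≈ ln(e_6/e_5) / ln(e_5/e_4)
  = ln(8.6607e-3/3.5441e-2) / ln(3.5441e-2/8.6898e-2)
  = ln(0.24437) / ln(0.407846)
  = -1.409072 / -0.896866 ≈ 1.571106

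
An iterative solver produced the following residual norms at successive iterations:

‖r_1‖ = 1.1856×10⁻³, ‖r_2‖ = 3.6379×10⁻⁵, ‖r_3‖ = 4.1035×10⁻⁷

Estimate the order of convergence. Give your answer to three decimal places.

1.287

p ≈ ln(‖r_3‖/‖r_2‖) / ln(‖r_2‖/‖r_1‖)
  = ln(4.1035×10⁻⁷/3.6379×10⁻⁵) / ln(3.6379×10⁻⁵/1.1856×10⁻³)
  = ln(0.0112799) / ln(0.030684)
  = -4.484733 / -3.484014 ≈ 1.287232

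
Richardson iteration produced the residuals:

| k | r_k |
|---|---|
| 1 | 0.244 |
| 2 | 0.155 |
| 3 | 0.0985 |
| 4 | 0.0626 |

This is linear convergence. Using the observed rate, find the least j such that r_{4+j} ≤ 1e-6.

Rate ρ ≈ r_4/r_3 = 0.0626/0.0985 = 0.6355.
After j more steps, r_{4+j} ≈ 0.0626·ρ^j; need ρ^j ≤ 1e-6/0.0626 = 1.59744e-05.
j ≥ ln(1.59744e-05)/ln(0.6355) = -11.0445/-0.45334 = 24.363.
So 25 more iterations are needed.

25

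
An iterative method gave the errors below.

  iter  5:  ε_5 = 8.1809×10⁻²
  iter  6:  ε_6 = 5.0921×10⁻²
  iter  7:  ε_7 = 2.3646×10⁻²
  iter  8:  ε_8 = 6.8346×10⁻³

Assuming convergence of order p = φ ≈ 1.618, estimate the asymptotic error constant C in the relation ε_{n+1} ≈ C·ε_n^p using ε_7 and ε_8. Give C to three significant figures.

C ≈ ε_8 / ε_7^1.618
  = 6.8346×10⁻³ / (2.3646×10⁻²)^1.618
  = 6.8346×10⁻³ / 0.00233744 ≈ 2.924

2.92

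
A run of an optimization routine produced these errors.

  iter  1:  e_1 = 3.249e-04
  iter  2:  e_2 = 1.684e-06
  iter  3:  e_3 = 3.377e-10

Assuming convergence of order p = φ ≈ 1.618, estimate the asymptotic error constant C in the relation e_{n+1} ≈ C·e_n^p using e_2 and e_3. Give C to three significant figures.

C ≈ e_3 / e_2^1.618
  = 3.377e-10 / (1.684e-06)^1.618
  = 3.377e-10 / 4.5522e-10 ≈ 0.74184

0.742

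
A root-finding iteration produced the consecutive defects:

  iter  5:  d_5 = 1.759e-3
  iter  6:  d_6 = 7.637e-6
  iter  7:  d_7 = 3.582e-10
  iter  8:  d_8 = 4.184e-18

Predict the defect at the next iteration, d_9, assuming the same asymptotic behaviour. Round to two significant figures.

1.2e-32

First estimate the order: p ≈ ln(d_8/d_7) / ln(d_7/d_6) = ln(4.184e-18/3.582e-10)/ln(3.582e-10/7.637e-6) = ln(1.16806e-08)/ln(4.69032e-05) ≈ 1.8325.
Then d_9 ≈ d_8·(d_8/d_7)^p = 4.184e-18·(1.16806e-08)^1.8325 = 4.184e-18·2.90824e-15 ≈ 1.217e-32.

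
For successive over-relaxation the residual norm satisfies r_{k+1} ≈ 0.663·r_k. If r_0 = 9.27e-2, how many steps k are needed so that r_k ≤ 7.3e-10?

After k steps, r_k ≈ 9.27e-2·0.663^k.
Need 0.663^k ≤ 7.3e-10/9.27e-2 = 7.87487e-09.
k ≥ ln(7.87487e-09)/ln(0.663) = -18.6596/-0.41098 = 45.403.
Smallest integer k = 46.

46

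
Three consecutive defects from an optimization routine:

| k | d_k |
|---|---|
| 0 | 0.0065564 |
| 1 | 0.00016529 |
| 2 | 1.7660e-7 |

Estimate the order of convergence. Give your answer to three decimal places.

p ≈ ln(d_2/d_1) / ln(d_1/d_0)
  = ln(1.7660e-7/0.00016529) / ln(0.00016529/0.0065564)
  = ln(0.00106843) / ln(0.0252105)
  = -6.841565 / -3.680495 ≈ 1.858871

1.859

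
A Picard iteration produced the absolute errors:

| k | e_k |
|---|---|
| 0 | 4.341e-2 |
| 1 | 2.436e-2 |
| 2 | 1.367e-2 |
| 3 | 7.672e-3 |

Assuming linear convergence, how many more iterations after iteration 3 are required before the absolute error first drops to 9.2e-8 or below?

20

Rate ρ ≈ e_3/e_2 = 7.672e-3/1.367e-2 = 0.5612.
After j more steps, e_{3+j} ≈ 7.672e-3·ρ^j; need ρ^j ≤ 9.2e-8/7.672e-3 = 1.19917e-05.
j ≥ ln(1.19917e-05)/ln(0.5612) = -11.3313/-0.57768 = 19.615.
So 20 more iterations are needed.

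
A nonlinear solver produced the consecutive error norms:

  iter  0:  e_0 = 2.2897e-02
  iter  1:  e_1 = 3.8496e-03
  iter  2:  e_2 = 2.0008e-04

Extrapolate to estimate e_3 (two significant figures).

First estimate the order: p ≈ ln(e_2/e_1) / ln(e_1/e_0) = ln(2.0008e-04/3.8496e-03)/ln(3.8496e-03/2.2897e-02) = ln(0.0519742)/ln(0.168127) ≈ 1.6584.
Then e_3 ≈ e_2·(e_2/e_1)^p = 2.0008e-04·(0.0519742)^1.6584 = 2.0008e-04·0.00741758 ≈ 1.484e-06.

1.5e-6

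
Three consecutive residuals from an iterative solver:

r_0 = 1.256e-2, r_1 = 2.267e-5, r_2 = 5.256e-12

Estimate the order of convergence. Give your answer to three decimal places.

2.418

p ≈ ln(r_2/r_1) / ln(r_1/r_0)
  = ln(5.256e-12/2.267e-5) / ln(2.267e-5/1.256e-2)
  = ln(2.31848e-07) / ln(0.00180494)
  = -15.277184 / -6.317228 ≈ 2.418337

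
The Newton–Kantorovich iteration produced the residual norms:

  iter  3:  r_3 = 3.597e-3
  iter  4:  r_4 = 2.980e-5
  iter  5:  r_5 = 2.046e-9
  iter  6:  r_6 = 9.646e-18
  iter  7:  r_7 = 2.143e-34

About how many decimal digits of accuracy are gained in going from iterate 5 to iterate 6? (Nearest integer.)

Digits gained ≈ log₁₀(r_5/r_6) = log₁₀(2.046e-9/9.646e-18) = log₁₀(2.12109e+08) ≈ 8.327.

8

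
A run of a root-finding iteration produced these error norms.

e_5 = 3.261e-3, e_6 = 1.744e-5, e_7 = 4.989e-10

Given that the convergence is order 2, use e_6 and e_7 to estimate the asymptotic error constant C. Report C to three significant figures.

1.64

C ≈ e_7 / e_6^2
  = 4.989e-10 / (1.744e-5)^2
  = 4.989e-10 / 3.04154e-10 ≈ 1.6403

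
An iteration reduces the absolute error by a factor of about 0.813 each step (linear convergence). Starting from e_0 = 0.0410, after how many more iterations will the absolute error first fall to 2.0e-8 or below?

71

After k steps, e_k ≈ 0.0410·0.813^k.
Need 0.813^k ≤ 2.0e-8/0.0410 = 4.87805e-07.
k ≥ ln(4.87805e-07)/ln(0.813) = -14.5334/-0.20702 = 70.203.
Smallest integer k = 71.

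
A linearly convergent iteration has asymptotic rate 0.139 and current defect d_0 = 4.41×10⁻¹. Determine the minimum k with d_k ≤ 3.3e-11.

12

After k steps, d_k ≈ 4.41×10⁻¹·0.139^k.
Need 0.139^k ≤ 3.3e-11/4.41×10⁻¹ = 7.48299e-11.
k ≥ ln(7.48299e-11)/ln(0.139) = -23.3158/-1.97328 = 11.816.
Smallest integer k = 12.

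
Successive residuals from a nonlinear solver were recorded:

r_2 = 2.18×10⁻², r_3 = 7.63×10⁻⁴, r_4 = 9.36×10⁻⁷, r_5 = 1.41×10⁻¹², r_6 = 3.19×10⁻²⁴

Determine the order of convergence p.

Consecutive ratios: r_6/r_5 = 3.19×10⁻²⁴/1.41×10⁻¹² = 2.26241e-12, r_5/r_4 = 1.41×10⁻¹²/9.36×10⁻⁷ = 1.50641e-06.
p ≈ ln(2.26241e-12)/ln(1.50641e-06) = -26.8146/-13.4058 ≈ 2.00.
So the convergence is quadratic (order 2).

2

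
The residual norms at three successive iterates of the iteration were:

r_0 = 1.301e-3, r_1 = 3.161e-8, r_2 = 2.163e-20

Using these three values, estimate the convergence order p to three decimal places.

p ≈ ln(r_2/r_1) / ln(r_1/r_0)
  = ln(2.163e-20/3.161e-8) / ln(3.161e-8/1.301e-3)
  = ln(6.84277e-13) / ln(2.42967e-05)
  = -28.010414 / -10.625170 ≈ 2.636232

2.636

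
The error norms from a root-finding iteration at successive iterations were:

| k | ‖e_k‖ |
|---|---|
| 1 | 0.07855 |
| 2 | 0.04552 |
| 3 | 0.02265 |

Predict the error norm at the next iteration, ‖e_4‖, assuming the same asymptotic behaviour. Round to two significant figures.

First estimate the order: p ≈ ln(‖e_3‖/‖e_2‖) / ln(‖e_2‖/‖e_1‖) = ln(0.02265/0.04552)/ln(0.04552/0.07855) = ln(0.497583)/ln(0.579504) ≈ 1.2794.
Then ‖e_4‖ ≈ ‖e_3‖·(‖e_3‖/‖e_2‖)^p = 0.02265·(0.497583)^1.2794 = 0.02265·0.409421 ≈ 0.009273.

9.3e-3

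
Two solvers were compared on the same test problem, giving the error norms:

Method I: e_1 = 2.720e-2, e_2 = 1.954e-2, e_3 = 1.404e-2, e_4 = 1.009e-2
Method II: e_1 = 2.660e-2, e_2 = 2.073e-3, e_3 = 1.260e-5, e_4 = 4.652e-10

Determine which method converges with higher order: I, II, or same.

Method I: p ≈ ln(1.009e-2/1.404e-2)/ln(1.404e-2/1.954e-2) ≈ 1.00.
Method II: p ≈ ln(4.652e-10/1.260e-5)/ln(1.260e-5/2.073e-3) ≈ 2.00.
Method II has the higher order (≈2.0 vs ≈1.0).

II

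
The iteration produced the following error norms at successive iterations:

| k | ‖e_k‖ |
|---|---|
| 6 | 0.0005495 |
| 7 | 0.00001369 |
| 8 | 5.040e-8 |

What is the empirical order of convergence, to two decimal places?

p ≈ ln(‖e_8‖/‖e_7‖) / ln(‖e_7‖/‖e_6‖)
  = ln(5.040e-8/0.00001369) / ln(0.00001369/0.0005495)
  = ln(0.00368152) / ln(0.0249136)
  = -5.60443 / -3.69234 ≈ 1.51785

1.52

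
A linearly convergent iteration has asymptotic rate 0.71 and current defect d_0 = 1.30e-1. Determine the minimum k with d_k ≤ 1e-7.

42

After k steps, d_k ≈ 1.30e-1·0.71^k.
Need 0.71^k ≤ 1e-7/1.30e-1 = 7.69231e-07.
k ≥ ln(7.69231e-07)/ln(0.71) = -14.0779/-0.34249 = 41.105.
Smallest integer k = 42.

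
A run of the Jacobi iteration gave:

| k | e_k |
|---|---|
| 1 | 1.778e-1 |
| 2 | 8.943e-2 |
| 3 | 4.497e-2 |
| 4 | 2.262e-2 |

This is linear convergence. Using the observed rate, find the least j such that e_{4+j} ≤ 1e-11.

Rate ρ ≈ e_4/e_3 = 2.262e-2/4.497e-2 = 0.5030.
After j more steps, e_{4+j} ≈ 2.262e-2·ρ^j; need ρ^j ≤ 1e-11/2.262e-2 = 4.42087e-10.
j ≥ ln(4.42087e-10)/ln(0.5030) = -21.5395/-0.68717 = 31.345.
So 32 more iterations are needed.

32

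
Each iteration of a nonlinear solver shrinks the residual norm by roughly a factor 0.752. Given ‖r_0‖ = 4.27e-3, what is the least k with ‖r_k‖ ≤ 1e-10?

62

After k steps, ‖r_k‖ ≈ 4.27e-3·0.752^k.
Need 0.752^k ≤ 1e-10/4.27e-3 = 2.34192e-08.
k ≥ ln(2.34192e-08)/ln(0.752) = -17.5697/-0.28502 = 61.644.
Smallest integer k = 62.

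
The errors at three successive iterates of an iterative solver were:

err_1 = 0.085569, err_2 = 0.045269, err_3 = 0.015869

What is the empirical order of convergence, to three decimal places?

p ≈ ln(err_3/err_2) / ln(err_2/err_1)
  = ln(0.015869/0.045269) / ln(0.045269/0.085569)
  = ln(0.350549) / ln(0.529035)
  = -1.048255 / -0.636701 ≈ 1.646385

1.646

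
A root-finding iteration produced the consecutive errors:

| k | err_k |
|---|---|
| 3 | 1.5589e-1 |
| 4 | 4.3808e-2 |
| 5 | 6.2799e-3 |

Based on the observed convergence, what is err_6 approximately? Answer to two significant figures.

3.2e-4

First estimate the order: p ≈ ln(err_5/err_4) / ln(err_4/err_3) = ln(6.2799e-3/4.3808e-2)/ln(4.3808e-2/1.5589e-1) = ln(0.143351)/ln(0.281019) ≈ 1.5303.
Then err_6 ≈ err_5·(err_5/err_4)^p = 6.2799e-3·(0.143351)^1.5303 = 6.2799e-3·0.0511729 ≈ 0.0003214.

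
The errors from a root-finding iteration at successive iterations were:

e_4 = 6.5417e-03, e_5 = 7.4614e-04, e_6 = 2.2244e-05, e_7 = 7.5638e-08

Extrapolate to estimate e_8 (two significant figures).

First estimate the order: p ≈ ln(e_7/e_6) / ln(e_6/e_5) = ln(7.5638e-08/2.2244e-05)/ln(2.2244e-05/7.4614e-04) = ln(0.00340038)/ln(0.0298121) ≈ 1.6180.
Then e_8 ≈ e_7·(e_7/e_6)^p = 7.5638e-08·(0.00340038)^1.6180 = 7.5638e-08·0.000101394 ≈ 7.669e-12.

7.7e-12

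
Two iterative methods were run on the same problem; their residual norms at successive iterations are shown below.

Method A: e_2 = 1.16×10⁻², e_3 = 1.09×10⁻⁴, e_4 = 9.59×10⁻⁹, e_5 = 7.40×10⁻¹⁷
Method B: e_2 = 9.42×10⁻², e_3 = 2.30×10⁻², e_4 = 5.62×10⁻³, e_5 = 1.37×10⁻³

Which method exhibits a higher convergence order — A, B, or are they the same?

Method A: p ≈ ln(7.40×10⁻¹⁷/9.59×10⁻⁹)/ln(9.59×10⁻⁹/1.09×10⁻⁴) ≈ 2.00.
Method B: p ≈ ln(1.37×10⁻³/5.62×10⁻³)/ln(5.62×10⁻³/2.30×10⁻²) ≈ 1.00.
Method A has the higher order (≈2.0 vs ≈1.0).

A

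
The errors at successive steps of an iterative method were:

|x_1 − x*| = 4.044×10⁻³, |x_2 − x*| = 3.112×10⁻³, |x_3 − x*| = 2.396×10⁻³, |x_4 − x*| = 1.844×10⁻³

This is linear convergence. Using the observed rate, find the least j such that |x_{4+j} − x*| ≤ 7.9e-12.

74

Rate ρ ≈ |x_4 − x*|/|x_3 − x*| = 1.844×10⁻³/2.396×10⁻³ = 0.7696.
After j more steps, |x_{4+j} − x*| ≈ 1.844×10⁻³·ρ^j; need ρ^j ≤ 7.9e-12/1.844×10⁻³ = 4.28416e-09.
j ≥ ln(4.28416e-09)/ln(0.7696) = -19.2683/-0.26188 = 73.577.
So 74 more iterations are needed.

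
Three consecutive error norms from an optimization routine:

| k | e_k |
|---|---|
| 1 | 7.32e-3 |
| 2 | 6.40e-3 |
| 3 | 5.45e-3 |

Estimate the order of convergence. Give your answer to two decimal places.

p ≈ ln(e_3/e_2) / ln(e_2/e_1)
  = ln(5.45e-3/6.40e-3) / ln(6.40e-3/7.32e-3)
  = ln(0.851562) / ln(0.874317)
  = -0.16068 / -0.13431 ≈ 1.19634

1.20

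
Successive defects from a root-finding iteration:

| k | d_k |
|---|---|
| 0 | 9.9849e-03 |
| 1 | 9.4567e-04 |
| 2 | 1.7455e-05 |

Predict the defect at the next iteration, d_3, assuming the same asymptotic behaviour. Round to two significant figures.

2.0e-8

First estimate the order: p ≈ ln(d_2/d_1) / ln(d_1/d_0) = ln(1.7455e-05/9.4567e-04)/ln(9.4567e-04/9.9849e-03) = ln(0.0184578)/ln(0.09471) ≈ 1.6938.
Then d_3 ≈ d_2·(d_2/d_1)^p = 1.7455e-05·(0.0184578)^1.6938 = 1.7455e-05·0.00115679 ≈ 2.019e-08.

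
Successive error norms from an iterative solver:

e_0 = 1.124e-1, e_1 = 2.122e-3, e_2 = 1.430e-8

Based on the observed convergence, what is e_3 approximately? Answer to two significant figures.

4.4e-24

First estimate the order: p ≈ ln(e_2/e_1) / ln(e_1/e_0) = ln(1.430e-8/2.122e-3)/ln(2.122e-3/1.124e-1) = ln(6.73893e-06)/ln(0.018879) ≈ 2.9996.
Then e_3 ≈ e_2·(e_2/e_1)^p = 1.430e-8·(6.73893e-06)^2.9996 = 1.430e-8·3.07497e-16 ≈ 4.397e-24.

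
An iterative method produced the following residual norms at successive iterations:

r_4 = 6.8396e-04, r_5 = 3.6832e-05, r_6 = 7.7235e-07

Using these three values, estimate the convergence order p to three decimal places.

1.323

p ≈ ln(r_6/r_5) / ln(r_5/r_4)
  = ln(7.7235e-07/3.6832e-05) / ln(3.6832e-05/6.8396e-04)
  = ln(0.0209695) / ln(0.0538511)
  = -3.864686 / -2.921532 ≈ 1.322829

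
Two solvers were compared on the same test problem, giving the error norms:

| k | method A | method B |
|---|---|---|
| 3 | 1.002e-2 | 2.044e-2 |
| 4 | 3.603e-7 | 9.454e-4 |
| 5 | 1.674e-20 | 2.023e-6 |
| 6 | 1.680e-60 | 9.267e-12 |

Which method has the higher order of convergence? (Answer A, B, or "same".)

A

Method A: p ≈ ln(1.680e-60/1.674e-20)/ln(1.674e-20/3.603e-7) ≈ 3.00.
Method B: p ≈ ln(9.267e-12/2.023e-6)/ln(2.023e-6/9.454e-4) ≈ 2.00.
Method A has the higher order (≈3.0 vs ≈2.0).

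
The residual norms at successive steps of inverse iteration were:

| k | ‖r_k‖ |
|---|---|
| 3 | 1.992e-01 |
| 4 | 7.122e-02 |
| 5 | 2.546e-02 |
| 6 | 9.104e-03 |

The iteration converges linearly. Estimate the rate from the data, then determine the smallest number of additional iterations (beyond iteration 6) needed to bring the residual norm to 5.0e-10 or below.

Rate ρ ≈ ‖r_6‖/‖r_5‖ = 9.104e-03/2.546e-02 = 0.3576.
After j more steps, ‖r_{6+j}‖ ≈ 9.104e-03·ρ^j; need ρ^j ≤ 5.0e-10/9.104e-03 = 5.49209e-08.
j ≥ ln(5.49209e-08)/ln(0.3576) = -16.7174/-1.02834 = 16.257.
So 17 more iterations are needed.

17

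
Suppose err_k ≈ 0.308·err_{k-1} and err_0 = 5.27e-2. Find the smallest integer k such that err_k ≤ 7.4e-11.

18

After k steps, err_k ≈ 5.27e-2·0.308^k.
Need 0.308^k ≤ 7.4e-11/5.27e-2 = 1.40417e-09.
k ≥ ln(1.40417e-09)/ln(0.308) = -20.3838/-1.17766 = 17.309.
Smallest integer k = 18.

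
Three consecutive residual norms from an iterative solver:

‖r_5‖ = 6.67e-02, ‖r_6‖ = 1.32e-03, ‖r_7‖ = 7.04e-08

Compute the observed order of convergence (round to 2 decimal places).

2.51

p ≈ ln(‖r_7‖/‖r_6‖) / ln(‖r_6‖/‖r_5‖)
  = ln(7.04e-08/1.32e-03) / ln(1.32e-03/6.67e-02)
  = ln(5.33333e-05) / ln(0.0197901)
  = -9.83895 / -3.92257 ≈ 2.50829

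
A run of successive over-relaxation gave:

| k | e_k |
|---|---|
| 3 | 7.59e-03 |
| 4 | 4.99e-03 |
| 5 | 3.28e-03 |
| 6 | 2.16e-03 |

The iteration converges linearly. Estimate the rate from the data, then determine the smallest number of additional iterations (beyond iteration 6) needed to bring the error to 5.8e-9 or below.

31

Rate ρ ≈ e_6/e_5 = 2.16e-03/3.28e-03 = 0.6585.
After j more steps, e_{6+j} ≈ 2.16e-03·ρ^j; need ρ^j ≤ 5.8e-9/2.16e-03 = 2.68519e-06.
j ≥ ln(2.68519e-06)/ln(0.6585) = -12.8278/-0.41779 = 30.704.
So 31 more iterations are needed.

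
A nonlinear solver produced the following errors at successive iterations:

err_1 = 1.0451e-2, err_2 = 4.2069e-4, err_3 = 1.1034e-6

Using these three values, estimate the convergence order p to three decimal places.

p ≈ ln(err_3/err_2) / ln(err_2/err_1)
  = ln(1.1034e-6/4.2069e-4) / ln(4.2069e-4/1.0451e-2)
  = ln(0.00262283) / ln(0.0402536)
  = -5.943501 / -3.212556 ≈ 1.850085

1.850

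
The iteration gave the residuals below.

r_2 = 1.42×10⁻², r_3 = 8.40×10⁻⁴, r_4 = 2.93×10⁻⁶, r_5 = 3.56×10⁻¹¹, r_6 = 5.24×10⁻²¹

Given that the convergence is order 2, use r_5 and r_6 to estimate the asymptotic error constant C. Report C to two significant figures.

4.1

C ≈ r_6 / r_5^2
  = 5.24×10⁻²¹ / (3.56×10⁻¹¹)^2
  = 5.24×10⁻²¹ / 1.26736e-21 ≈ 4.1346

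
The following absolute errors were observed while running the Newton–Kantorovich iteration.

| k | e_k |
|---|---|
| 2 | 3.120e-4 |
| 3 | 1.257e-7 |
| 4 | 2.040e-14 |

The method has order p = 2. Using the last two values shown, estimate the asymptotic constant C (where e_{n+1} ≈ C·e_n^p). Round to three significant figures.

C ≈ e_4 / e_3^2
  = 2.040e-14 / (1.257e-7)^2
  = 2.040e-14 / 1.58005e-14 ≈ 1.2911

1.29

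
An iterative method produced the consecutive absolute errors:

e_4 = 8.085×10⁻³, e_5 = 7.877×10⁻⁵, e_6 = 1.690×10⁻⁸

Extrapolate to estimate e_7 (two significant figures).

3.4e-15

First estimate the order: p ≈ ln(e_6/e_5) / ln(e_5/e_4) = ln(1.690×10⁻⁸/7.877×10⁻⁵)/ln(7.877×10⁻⁵/8.085×10⁻³) = ln(0.000214549)/ln(0.00974273) ≈ 1.8239.
Then e_7 ≈ e_6·(e_6/e_5)^p = 1.690×10⁻⁸·(0.000214549)^1.8239 = 1.690×10⁻⁸·2.03738e-07 ≈ 3.443e-15.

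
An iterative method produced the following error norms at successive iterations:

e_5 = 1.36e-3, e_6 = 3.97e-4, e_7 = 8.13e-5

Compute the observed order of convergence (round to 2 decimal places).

p ≈ ln(e_7/e_6) / ln(e_6/e_5)
  = ln(8.13e-5/3.97e-4) / ln(3.97e-4/1.36e-3)
  = ln(0.204786) / ln(0.291912)
  = -1.58579 / -1.23130 ≈ 1.28790

1.29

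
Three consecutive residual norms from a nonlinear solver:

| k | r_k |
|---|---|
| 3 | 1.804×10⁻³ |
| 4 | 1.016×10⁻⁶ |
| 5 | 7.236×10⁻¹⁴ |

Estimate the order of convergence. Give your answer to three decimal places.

p ≈ ln(r_5/r_4) / ln(r_4/r_3)
  = ln(7.236×10⁻¹⁴/1.016×10⁻⁶) / ln(1.016×10⁻⁶/1.804×10⁻³)
  = ln(7.12205e-08) / ln(0.000563193)
  = -16.457485 / -7.481888 ≈ 2.199643

2.200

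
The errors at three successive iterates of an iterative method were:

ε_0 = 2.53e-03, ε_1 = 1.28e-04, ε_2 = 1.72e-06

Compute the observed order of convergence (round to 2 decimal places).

p ≈ ln(ε_2/ε_1) / ln(ε_1/ε_0)
  = ln(1.72e-06/1.28e-04) / ln(1.28e-04/2.53e-03)
  = ln(0.0134375) / ln(0.0505929)
  = -4.30971 / -2.98394 ≈ 1.44430

1.44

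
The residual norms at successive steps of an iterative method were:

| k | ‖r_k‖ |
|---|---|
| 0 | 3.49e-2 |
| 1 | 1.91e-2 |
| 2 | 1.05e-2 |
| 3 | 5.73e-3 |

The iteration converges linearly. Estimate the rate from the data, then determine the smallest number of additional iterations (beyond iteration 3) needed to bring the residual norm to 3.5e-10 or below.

Rate ρ ≈ ‖r_3‖/‖r_2‖ = 5.73e-3/1.05e-2 = 0.5457.
After j more steps, ‖r_{3+j}‖ ≈ 5.73e-3·ρ^j; need ρ^j ≤ 3.5e-10/5.73e-3 = 6.1082e-08.
j ≥ ln(6.1082e-08)/ln(0.5457) = -16.6110/-0.60569 = 27.425.
So 28 more iterations are needed.

28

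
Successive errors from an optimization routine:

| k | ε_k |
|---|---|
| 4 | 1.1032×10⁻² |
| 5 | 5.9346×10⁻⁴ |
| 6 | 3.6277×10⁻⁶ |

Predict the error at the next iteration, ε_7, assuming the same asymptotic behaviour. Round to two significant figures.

5.0e-10

First estimate the order: p ≈ ln(ε_6/ε_5) / ln(ε_5/ε_4) = ln(3.6277×10⁻⁶/5.9346×10⁻⁴)/ln(5.9346×10⁻⁴/1.1032×10⁻²) = ln(0.0061128)/ln(0.0537944) ≈ 1.7441.
Then ε_7 ≈ ε_6·(ε_6/ε_5)^p = 3.6277×10⁻⁶·(0.0061128)^1.7441 = 3.6277×10⁻⁶·0.000137715 ≈ 4.996e-10.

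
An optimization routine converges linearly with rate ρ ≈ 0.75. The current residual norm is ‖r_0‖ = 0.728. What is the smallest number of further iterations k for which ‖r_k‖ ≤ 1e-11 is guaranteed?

87

After k steps, ‖r_k‖ ≈ 0.728·0.75^k.
Need 0.75^k ≤ 1e-11/0.728 = 1.37363e-11.
k ≥ ln(1.37363e-11)/ln(0.75) = -25.0110/-0.28768 = 86.940.
Smallest integer k = 87.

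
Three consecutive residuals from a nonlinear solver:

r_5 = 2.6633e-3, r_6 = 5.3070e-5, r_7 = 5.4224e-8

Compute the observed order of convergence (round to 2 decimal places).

p ≈ ln(r_7/r_6) / ln(r_6/r_5)
  = ln(5.4224e-8/5.3070e-5) / ln(5.3070e-5/2.6633e-3)
  = ln(0.00102174) / ln(0.0199264)
  = -6.88625 / -3.91571 ≈ 1.75862

1.76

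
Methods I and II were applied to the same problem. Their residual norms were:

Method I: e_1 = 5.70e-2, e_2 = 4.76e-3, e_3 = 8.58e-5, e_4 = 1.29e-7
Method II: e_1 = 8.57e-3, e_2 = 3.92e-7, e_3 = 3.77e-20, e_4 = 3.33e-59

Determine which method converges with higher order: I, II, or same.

II

Method I: p ≈ ln(1.29e-7/8.58e-5)/ln(8.58e-5/4.76e-3) ≈ 1.62.
Method II: p ≈ ln(3.33e-59/3.77e-20)/ln(3.77e-20/3.92e-7) ≈ 3.00.
Method II has the higher order (≈3.0 vs ≈1.6).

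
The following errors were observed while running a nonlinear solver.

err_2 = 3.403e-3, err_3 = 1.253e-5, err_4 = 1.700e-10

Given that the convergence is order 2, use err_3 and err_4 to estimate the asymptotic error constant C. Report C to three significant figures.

1.08

C ≈ err_4 / err_3^2
  = 1.700e-10 / (1.253e-5)^2
  = 1.700e-10 / 1.57001e-10 ≈ 1.0828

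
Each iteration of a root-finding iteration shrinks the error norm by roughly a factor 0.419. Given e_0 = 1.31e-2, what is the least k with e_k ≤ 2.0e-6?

After k steps, e_k ≈ 1.31e-2·0.419^k.
Need 0.419^k ≤ 2.0e-6/1.31e-2 = 0.000152672.
k ≥ ln(0.000152672)/ln(0.419) = -8.7872/-0.86988 = 10.102.
Smallest integer k = 11.

11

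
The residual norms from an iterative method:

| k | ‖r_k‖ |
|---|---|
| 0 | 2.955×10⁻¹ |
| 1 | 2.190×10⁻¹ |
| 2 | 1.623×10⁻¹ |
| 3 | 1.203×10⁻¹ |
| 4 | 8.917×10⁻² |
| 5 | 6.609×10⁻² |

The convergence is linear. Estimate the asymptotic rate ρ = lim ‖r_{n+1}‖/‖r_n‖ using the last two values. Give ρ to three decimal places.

ρ ≈ ‖r_5‖/‖r_4‖ = 6.609×10⁻²/8.917×10⁻² = 0.74117

0.741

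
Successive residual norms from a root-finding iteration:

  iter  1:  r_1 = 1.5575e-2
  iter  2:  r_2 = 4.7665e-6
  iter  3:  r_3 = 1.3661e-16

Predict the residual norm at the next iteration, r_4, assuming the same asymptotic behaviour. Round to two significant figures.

3.2e-48

First estimate the order: p ≈ ln(r_3/r_2) / ln(r_2/r_1) = ln(1.3661e-16/4.7665e-6)/ln(4.7665e-6/1.5575e-2) = ln(2.86604e-11)/ln(0.000306035) ≈ 3.0000.
Then r_4 ≈ r_3·(r_3/r_2)^p = 1.3661e-16·(2.86604e-11)^3.0000 = 1.3661e-16·2.35422e-32 ≈ 3.216e-48.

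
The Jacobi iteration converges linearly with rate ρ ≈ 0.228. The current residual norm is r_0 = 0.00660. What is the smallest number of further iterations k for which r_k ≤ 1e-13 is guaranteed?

After k steps, r_k ≈ 0.00660·0.228^k.
Need 0.228^k ≤ 1e-13/0.00660 = 1.51515e-11.
k ≥ ln(1.51515e-11)/ln(0.228) = -24.9129/-1.47841 = 16.851.
Smallest integer k = 17.

17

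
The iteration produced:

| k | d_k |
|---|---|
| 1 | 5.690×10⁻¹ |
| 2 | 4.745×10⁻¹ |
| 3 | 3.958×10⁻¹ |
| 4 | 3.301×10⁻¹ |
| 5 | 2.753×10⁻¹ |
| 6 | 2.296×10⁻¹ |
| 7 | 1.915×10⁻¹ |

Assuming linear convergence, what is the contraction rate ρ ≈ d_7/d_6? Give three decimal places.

ρ ≈ d_7/d_6 = 1.915×10⁻¹/2.296×10⁻¹ = 0.83406

0.834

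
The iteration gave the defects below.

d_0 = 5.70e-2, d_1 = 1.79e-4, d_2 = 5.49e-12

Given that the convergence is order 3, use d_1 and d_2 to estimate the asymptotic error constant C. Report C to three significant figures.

C ≈ d_2 / d_1^3
  = 5.49e-12 / (1.79e-4)^3
  = 5.49e-12 / 5.73534e-12 ≈ 0.95722

0.957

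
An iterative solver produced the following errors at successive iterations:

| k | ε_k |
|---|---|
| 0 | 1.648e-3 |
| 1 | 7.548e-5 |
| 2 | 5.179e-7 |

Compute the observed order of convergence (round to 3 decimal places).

p ≈ ln(ε_2/ε_1) / ln(ε_1/ε_0)
  = ln(5.179e-7/7.548e-5) / ln(7.548e-5/1.648e-3)
  = ln(0.00686142) / ln(0.045801)
  = -4.981841 / -3.083449 ≈ 1.615672

1.616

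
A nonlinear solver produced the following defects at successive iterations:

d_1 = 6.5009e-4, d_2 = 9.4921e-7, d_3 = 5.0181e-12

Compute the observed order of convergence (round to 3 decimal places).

1.861

p ≈ ln(d_3/d_2) / ln(d_2/d_1)
  = ln(5.0181e-12/9.4921e-7) / ln(9.4921e-7/6.5009e-4)
  = ln(5.28661e-06) / ln(0.00146012)
  = -12.150333 / -6.529237 ≈ 1.860912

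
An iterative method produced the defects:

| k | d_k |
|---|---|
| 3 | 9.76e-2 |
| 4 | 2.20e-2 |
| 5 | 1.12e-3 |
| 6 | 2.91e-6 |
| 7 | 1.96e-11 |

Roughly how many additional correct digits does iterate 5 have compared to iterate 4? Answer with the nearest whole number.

Digits gained ≈ log₁₀(d_4/d_5) = log₁₀(2.20e-2/1.12e-3) = log₁₀(19.6429) ≈ 1.293.

1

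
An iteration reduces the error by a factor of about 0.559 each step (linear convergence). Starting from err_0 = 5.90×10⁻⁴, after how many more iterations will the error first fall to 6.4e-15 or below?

44

After k steps, err_k ≈ 5.90×10⁻⁴·0.559^k.
Need 0.559^k ≤ 6.4e-15/5.90×10⁻⁴ = 1.08475e-11.
k ≥ ln(1.08475e-11)/ln(0.559) = -25.2471/-0.58161 = 43.409.
Smallest integer k = 44.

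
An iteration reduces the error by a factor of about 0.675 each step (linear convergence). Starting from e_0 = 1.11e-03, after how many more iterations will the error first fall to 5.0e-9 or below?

After k steps, e_k ≈ 1.11e-03·0.675^k.
Need 0.675^k ≤ 5.0e-9/1.11e-03 = 4.5045e-06.
k ≥ ln(4.5045e-06)/ln(0.675) = -12.3104/-0.39304 = 31.321.
Smallest integer k = 32.

32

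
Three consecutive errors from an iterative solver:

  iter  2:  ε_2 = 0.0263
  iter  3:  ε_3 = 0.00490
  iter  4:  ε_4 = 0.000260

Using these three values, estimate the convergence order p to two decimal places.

p ≈ ln(ε_4/ε_3) / ln(ε_3/ε_2)
  = ln(0.000260/0.00490) / ln(0.00490/0.0263)
  = ln(0.0530612) / ln(0.186312)
  = -2.93631 / -1.68033 ≈ 1.74746

1.75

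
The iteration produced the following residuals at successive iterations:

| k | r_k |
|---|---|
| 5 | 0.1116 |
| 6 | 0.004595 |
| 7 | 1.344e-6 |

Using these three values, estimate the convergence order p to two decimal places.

p ≈ ln(r_7/r_6) / ln(r_6/r_5)
  = ln(1.344e-6/0.004595) / ln(0.004595/0.1116)
  = ln(0.000292492) / ln(0.0411738)
  = -8.13707 / -3.18995 ≈ 2.55085

2.55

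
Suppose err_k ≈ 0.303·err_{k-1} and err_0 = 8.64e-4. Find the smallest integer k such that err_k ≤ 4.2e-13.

After k steps, err_k ≈ 8.64e-4·0.303^k.
Need 0.303^k ≤ 4.2e-13/8.64e-4 = 4.86111e-10.
k ≥ ln(4.86111e-10)/ln(0.303) = -21.4446/-1.19402 = 17.960.
Smallest integer k = 18.

18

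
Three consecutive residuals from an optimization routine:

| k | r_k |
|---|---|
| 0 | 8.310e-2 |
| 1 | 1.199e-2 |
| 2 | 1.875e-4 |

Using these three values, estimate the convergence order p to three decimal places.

p ≈ ln(r_2/r_1) / ln(r_1/r_0)
  = ln(1.875e-4/1.199e-2) / ln(1.199e-2/8.310e-2)
  = ln(0.015638) / ln(0.144284)
  = -4.158051 / -1.935972 ≈ 2.147785

2.148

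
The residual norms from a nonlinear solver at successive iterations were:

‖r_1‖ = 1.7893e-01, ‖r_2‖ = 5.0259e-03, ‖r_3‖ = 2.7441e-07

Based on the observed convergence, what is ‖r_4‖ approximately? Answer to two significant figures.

First estimate the order: p ≈ ln(‖r_3‖/‖r_2‖) / ln(‖r_2‖/‖r_1‖) = ln(2.7441e-07/5.0259e-03)/ln(5.0259e-03/1.7893e-01) = ln(5.45992e-05)/ln(0.0280886) ≈ 2.7476.
Then ‖r_4‖ ≈ ‖r_3‖·(‖r_3‖/‖r_2‖)^p = 2.7441e-07·(5.45992e-05)^2.7476 = 2.7441e-07·1.93862e-12 ≈ 5.32e-19.

5.3e-19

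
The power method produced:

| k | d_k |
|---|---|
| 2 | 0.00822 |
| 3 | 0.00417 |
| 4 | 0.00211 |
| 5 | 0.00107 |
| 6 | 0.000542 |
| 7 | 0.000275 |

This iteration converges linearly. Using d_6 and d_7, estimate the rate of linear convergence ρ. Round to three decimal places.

ρ ≈ d_7/d_6 = 0.000275/0.000542 = 0.50738

0.507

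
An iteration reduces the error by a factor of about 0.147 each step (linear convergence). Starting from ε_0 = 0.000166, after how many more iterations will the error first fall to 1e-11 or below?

9

After k steps, ε_k ≈ 0.000166·0.147^k.
Need 0.147^k ≤ 1e-11/0.000166 = 6.0241e-08.
k ≥ ln(6.0241e-08)/ln(0.147) = -16.6249/-1.91732 = 8.671.
Smallest integer k = 9.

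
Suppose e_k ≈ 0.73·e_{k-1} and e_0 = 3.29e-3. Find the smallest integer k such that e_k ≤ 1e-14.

85

After k steps, e_k ≈ 3.29e-3·0.73^k.
Need 0.73^k ≤ 1e-14/3.29e-3 = 3.03951e-12.
k ≥ ln(3.03951e-12)/ln(0.73) = -26.5193/-0.31471 = 84.266.
Smallest integer k = 85.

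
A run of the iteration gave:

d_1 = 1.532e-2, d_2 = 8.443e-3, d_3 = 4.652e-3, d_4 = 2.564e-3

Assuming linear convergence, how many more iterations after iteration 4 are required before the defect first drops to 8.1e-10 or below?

26

Rate ρ ≈ d_4/d_3 = 2.564e-3/4.652e-3 = 0.5512.
After j more steps, d_{4+j} ≈ 2.564e-3·ρ^j; need ρ^j ≤ 8.1e-10/2.564e-3 = 3.15913e-07.
j ≥ ln(3.15913e-07)/ln(0.5512) = -14.9678/-0.59566 = 25.128.
So 26 more iterations are needed.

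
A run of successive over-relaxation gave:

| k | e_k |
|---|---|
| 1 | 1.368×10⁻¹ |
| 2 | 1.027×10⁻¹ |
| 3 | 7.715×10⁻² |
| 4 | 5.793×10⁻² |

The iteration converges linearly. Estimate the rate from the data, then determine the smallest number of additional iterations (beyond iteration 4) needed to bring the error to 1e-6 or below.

39

Rate ρ ≈ e_4/e_3 = 5.793×10⁻²/7.715×10⁻² = 0.7509.
After j more steps, e_{4+j} ≈ 5.793×10⁻²·ρ^j; need ρ^j ≤ 1e-6/5.793×10⁻² = 1.72622e-05.
j ≥ ln(1.72622e-05)/ln(0.7509) = -10.9670/-0.28648 = 38.282.
So 39 more iterations are needed.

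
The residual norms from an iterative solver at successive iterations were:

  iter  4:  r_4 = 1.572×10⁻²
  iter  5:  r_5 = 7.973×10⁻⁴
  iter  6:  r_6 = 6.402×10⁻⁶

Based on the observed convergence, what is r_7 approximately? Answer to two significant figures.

2.6e-9

First estimate the order: p ≈ ln(r_6/r_5) / ln(r_5/r_4) = ln(6.402×10⁻⁶/7.973×10⁻⁴)/ln(7.973×10⁻⁴/1.572×10⁻²) = ln(0.0080296)/ln(0.0507188) ≈ 1.6182.
Then r_7 ≈ r_6·(r_6/r_5)^p = 6.402×10⁻⁶·(0.0080296)^1.6182 = 6.402×10⁻⁶·0.000406795 ≈ 2.604e-09.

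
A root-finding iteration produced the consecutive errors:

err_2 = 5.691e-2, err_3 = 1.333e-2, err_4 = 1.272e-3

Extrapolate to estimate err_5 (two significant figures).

2.8e-5

First estimate the order: p ≈ ln(err_4/err_3) / ln(err_3/err_2) = ln(1.272e-3/1.333e-2)/ln(1.333e-2/5.691e-2) = ln(0.0954239)/ln(0.234229) ≈ 1.6187.
Then err_5 ≈ err_4·(err_4/err_3)^p = 1.272e-3·(0.0954239)^1.6187 = 1.272e-3·0.0223034 ≈ 2.837e-05.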